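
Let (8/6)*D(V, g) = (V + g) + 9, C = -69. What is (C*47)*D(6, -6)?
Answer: -87561/4 ≈ -21890.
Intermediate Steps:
D(V, g) = 27/4 + 3*V/4 + 3*g/4 (D(V, g) = 3*((V + g) + 9)/4 = 3*(9 + V + g)/4 = 27/4 + 3*V/4 + 3*g/4)
(C*47)*D(6, -6) = (-69*47)*(27/4 + (¾)*6 + (¾)*(-6)) = -3243*(27/4 + 9/2 - 9/2) = -3243*27/4 = -87561/4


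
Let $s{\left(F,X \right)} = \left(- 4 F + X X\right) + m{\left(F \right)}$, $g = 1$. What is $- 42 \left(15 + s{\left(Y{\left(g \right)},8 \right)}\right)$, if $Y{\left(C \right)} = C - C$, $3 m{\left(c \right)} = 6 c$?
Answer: $-3318$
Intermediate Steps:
$m{\left(c \right)} = 2 c$ ($m{\left(c \right)} = \frac{6 c}{3} = 2 c$)
$Y{\left(C \right)} = 0$
$s{\left(F,X \right)} = X^{2} - 2 F$ ($s{\left(F,X \right)} = \left(- 4 F + X X\right) + 2 F = \left(- 4 F + X^{2}\right) + 2 F = \left(X^{2} - 4 F\right) + 2 F = X^{2} - 2 F$)
$- 42 \left(15 + s{\left(Y{\left(g \right)},8 \right)}\right) = - 42 \left(15 + \left(8^{2} - 0\right)\right) = - 42 \left(15 + \left(64 + 0\right)\right) = - 42 \left(15 + 64\right) = \left(-42\right) 79 = -3318$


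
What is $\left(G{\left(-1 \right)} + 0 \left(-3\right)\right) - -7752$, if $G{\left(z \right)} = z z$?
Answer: $7753$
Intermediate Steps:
$G{\left(z \right)} = z^{2}$
$\left(G{\left(-1 \right)} + 0 \left(-3\right)\right) - -7752 = \left(\left(-1\right)^{2} + 0 \left(-3\right)\right) - -7752 = \left(1 + 0\right) + 7752 = 1 + 7752 = 7753$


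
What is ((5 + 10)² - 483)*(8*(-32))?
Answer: 66048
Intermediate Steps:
((5 + 10)² - 483)*(8*(-32)) = (15² - 483)*(-256) = (225 - 483)*(-256) = -258*(-256) = 66048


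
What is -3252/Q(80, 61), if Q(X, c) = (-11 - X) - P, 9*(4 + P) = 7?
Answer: 14634/395 ≈ 37.048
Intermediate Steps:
P = -29/9 (P = -4 + (⅑)*7 = -4 + 7/9 = -29/9 ≈ -3.2222)
Q(X, c) = -70/9 - X (Q(X, c) = (-11 - X) - 1*(-29/9) = (-11 - X) + 29/9 = -70/9 - X)
-3252/Q(80, 61) = -3252/(-70/9 - 1*80) = -3252/(-70/9 - 80) = -3252/(-790/9) = -3252*(-9/790) = 14634/395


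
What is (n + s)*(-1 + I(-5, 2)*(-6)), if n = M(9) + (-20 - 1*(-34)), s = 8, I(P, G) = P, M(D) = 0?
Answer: 638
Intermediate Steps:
n = 14 (n = 0 + (-20 - 1*(-34)) = 0 + (-20 + 34) = 0 + 14 = 14)
(n + s)*(-1 + I(-5, 2)*(-6)) = (14 + 8)*(-1 - 5*(-6)) = 22*(-1 + 30) = 22*29 = 638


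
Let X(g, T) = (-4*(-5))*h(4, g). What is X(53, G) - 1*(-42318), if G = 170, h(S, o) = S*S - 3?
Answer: 42578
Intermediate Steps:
h(S, o) = -3 + S² (h(S, o) = S² - 3 = -3 + S²)
X(g, T) = 260 (X(g, T) = (-4*(-5))*(-3 + 4²) = 20*(-3 + 16) = 20*13 = 260)
X(53, G) - 1*(-42318) = 260 - 1*(-42318) = 260 + 42318 = 42578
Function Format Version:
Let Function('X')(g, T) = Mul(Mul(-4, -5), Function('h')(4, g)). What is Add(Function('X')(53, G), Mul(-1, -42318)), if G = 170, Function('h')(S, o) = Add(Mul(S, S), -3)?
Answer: 42578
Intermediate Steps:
Function('h')(S, o) = Add(-3, Pow(S, 2)) (Function('h')(S, o) = Add(Pow(S, 2), -3) = Add(-3, Pow(S, 2)))
Function('X')(g, T) = 260 (Function('X')(g, T) = Mul(Mul(-4, -5), Add(-3, Pow(4, 2))) = Mul(20, Add(-3, 16)) = Mul(20, 13) = 260)
Add(Function('X')(53, G), Mul(-1, -42318)) = Add(260, Mul(-1, -42318)) = Add(260, 42318) = 42578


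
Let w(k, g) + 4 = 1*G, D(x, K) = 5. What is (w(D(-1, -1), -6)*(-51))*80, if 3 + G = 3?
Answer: 16320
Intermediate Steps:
G = 0 (G = -3 + 3 = 0)
w(k, g) = -4 (w(k, g) = -4 + 1*0 = -4 + 0 = -4)
(w(D(-1, -1), -6)*(-51))*80 = -4*(-51)*80 = 204*80 = 16320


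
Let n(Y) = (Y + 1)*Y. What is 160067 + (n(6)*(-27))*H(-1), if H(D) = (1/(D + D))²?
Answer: 319567/2 ≈ 1.5978e+5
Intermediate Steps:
n(Y) = Y*(1 + Y) (n(Y) = (1 + Y)*Y = Y*(1 + Y))
H(D) = 1/(4*D²) (H(D) = (1/(2*D))² = 1/(4*D²))
160067 + (n(6)*(-27))*H(-1) = 160067 + ((6*(1 + 6))*(-27))*((¼)/(-1)²) = 160067 + ((6*7)*(-27))*((¼)*1) = 160067 + (42*(-27))*(¼) = 160067 - 1134*¼ = 160067 - 567/2 = 319567/2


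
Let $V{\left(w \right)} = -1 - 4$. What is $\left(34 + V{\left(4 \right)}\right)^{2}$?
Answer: $841$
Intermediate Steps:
$V{\left(w \right)} = -5$
$\left(34 + V{\left(4 \right)}\right)^{2} = \left(34 - 5\right)^{2} = 29^{2} = 841$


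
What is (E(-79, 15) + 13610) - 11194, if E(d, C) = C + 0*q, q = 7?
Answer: 2431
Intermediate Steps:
E(d, C) = C (E(d, C) = C + 0*7 = C + 0 = C)
(E(-79, 15) + 13610) - 11194 = (15 + 13610) - 11194 = 13625 - 11194 = 2431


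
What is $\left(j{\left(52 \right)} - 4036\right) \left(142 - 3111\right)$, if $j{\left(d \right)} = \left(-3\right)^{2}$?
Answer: $11956163$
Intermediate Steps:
$j{\left(d \right)} = 9$
$\left(j{\left(52 \right)} - 4036\right) \left(142 - 3111\right) = \left(9 - 4036\right) \left(142 - 3111\right) = \left(-4027\right) \left(-2969\right) = 11956163$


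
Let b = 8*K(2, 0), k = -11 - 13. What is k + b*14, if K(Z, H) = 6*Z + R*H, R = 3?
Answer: 1320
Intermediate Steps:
K(Z, H) = 3*H + 6*Z (K(Z, H) = 6*Z + 3*H = 3*H + 6*Z)
k = -24
b = 96 (b = 8*(3*0 + 6*2) = 8*(0 + 12) = 8*12 = 96)
k + b*14 = -24 + 96*14 = -24 + 1344 = 1320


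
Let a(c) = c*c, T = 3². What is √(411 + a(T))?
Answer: 2*√123 ≈ 22.181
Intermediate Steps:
T = 9
a(c) = c²
√(411 + a(T)) = √(411 + 9²) = √(411 + 81) = √492 = 2*√123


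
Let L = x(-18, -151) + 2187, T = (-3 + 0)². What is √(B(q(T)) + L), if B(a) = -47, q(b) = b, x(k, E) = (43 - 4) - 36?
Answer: √2143 ≈ 46.293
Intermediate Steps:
x(k, E) = 3 (x(k, E) = 39 - 36 = 3)
T = 9 (T = (-3)² = 9)
L = 2190 (L = 3 + 2187 = 2190)
√(B(q(T)) + L) = √(-47 + 2190) = √2143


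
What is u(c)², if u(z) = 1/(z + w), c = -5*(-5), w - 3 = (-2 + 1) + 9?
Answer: 1/1296 ≈ 0.00077160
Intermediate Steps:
w = 11 (w = 3 + ((-2 + 1) + 9) = 3 + (-1 + 9) = 3 + 8 = 11)
c = 25
u(z) = 1/(11 + z) (u(z) = 1/(z + 11) = 1/(11 + z))
u(c)² = (1/(11 + 25))² = (1/36)² = 1/1296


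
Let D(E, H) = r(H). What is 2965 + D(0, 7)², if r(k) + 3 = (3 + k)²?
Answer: 12374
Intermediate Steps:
r(k) = -3 + (3 + k)²
D(E, H) = -3 + (3 + H)²
2965 + D(0, 7)² = 2965 + (-3 + (3 + 7)²)² = 2965 + (-3 + 10²)² = 2965 + (-3 + 100)² = 2965 + 97² = 2965 + 9409 = 12374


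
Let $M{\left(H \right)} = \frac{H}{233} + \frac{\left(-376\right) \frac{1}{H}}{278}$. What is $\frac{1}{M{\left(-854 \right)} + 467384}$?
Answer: $\frac{13829249}{6463519049056} \approx 2.1396 \cdot 10^{-6}$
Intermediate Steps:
$M{\left(H \right)} = - \frac{188}{139 H} + \frac{H}{233}$ ($M{\left(H \right)} = H \frac{1}{233} + - \frac{376}{H} \frac{1}{278} = \frac{H}{233} - \frac{188}{139 H} = - \frac{188}{139 H} + \frac{H}{233}$)
$\frac{1}{M{\left(-854 \right)} + 467384} = \frac{1}{\left(- \frac{188}{139 \left(-854\right)} + \frac{1}{233} \left(-854\right)\right) + 467384} = \frac{1}{\left(\left(- \frac{188}{139}\right) \left(- \frac{1}{854}\right) - \frac{854}{233}\right) + 467384} = \frac{1}{\left(\frac{94}{59353} - \frac{854}{233}\right) + 467384} = \frac{1}{- \frac{50665560}{13829249} + 467384} = \frac{1}{\frac{6463519049056}{13829249}} = \frac{13829249}{6463519049056}$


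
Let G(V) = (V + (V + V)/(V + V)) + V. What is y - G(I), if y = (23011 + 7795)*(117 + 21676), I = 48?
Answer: 671355061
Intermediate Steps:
y = 671355158 (y = 30806*21793 = 671355158)
G(V) = 1 + 2*V (G(V) = (V + (2*V)/((2*V))) + V = (V + (2*V)*(1/(2*V))) + V = (V + 1) + V = (1 + V) + V = 1 + 2*V)
y - G(I) = 671355158 - (1 + 2*48) = 671355158 - (1 + 96) = 671355158 - 1*97 = 671355158 - 97 = 671355061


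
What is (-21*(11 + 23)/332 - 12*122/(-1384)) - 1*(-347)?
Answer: 9933763/28718 ≈ 345.91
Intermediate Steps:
(-21*(11 + 23)/332 - 12*122/(-1384)) - 1*(-347) = (-21*34*(1/332) - 1464*(-1/1384)) + 347 = (-714*1/332 + 183/173) + 347 = (-357/166 + 183/173) + 347 = -31383/28718 + 347 = 9933763/28718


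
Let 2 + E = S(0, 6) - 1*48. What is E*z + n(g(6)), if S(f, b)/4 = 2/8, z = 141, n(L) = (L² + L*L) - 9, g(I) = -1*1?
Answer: -6916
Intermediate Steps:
g(I) = -1
n(L) = -9 + 2*L² (n(L) = (L² + L²) - 9 = 2*L² - 9 = -9 + 2*L²)
S(f, b) = 1 (S(f, b) = 4*(2/8) = 4*(2*(⅛)) = 4*(¼) = 1)
E = -49 (E = -2 + (1 - 1*48) = -2 + (1 - 48) = -2 - 47 = -49)
E*z + n(g(6)) = -49*141 + (-9 + 2*(-1)²) = -6909 + (-9 + 2*1) = -6909 + (-9 + 2) = -6909 - 7 = -6916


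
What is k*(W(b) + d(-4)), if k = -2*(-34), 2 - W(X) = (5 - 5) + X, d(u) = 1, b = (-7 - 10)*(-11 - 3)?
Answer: -15980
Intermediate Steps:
b = 238 (b = -17*(-14) = 238)
W(X) = 2 - X (W(X) = 2 - ((5 - 5) + X) = 2 - (0 + X) = 2 - X)
k = 68
k*(W(b) + d(-4)) = 68*((2 - 1*238) + 1) = 68*((2 - 238) + 1) = 68*(-236 + 1) = 68*(-235) = -15980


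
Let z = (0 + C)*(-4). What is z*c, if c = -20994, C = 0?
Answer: 0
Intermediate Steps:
z = 0 (z = (0 + 0)*(-4) = 0*(-4) = 0)
z*c = 0*(-20994) = 0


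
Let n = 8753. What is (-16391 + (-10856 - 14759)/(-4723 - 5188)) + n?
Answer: -75674603/9911 ≈ -7635.4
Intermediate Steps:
(-16391 + (-10856 - 14759)/(-4723 - 5188)) + n = (-16391 + (-10856 - 14759)/(-4723 - 5188)) + 8753 = (-16391 - 25615/(-9911)) + 8753 = (-16391 - 25615*(-1/9911)) + 8753 = (-16391 + 25615/9911) + 8753 = -162425586/9911 + 8753 = -75674603/9911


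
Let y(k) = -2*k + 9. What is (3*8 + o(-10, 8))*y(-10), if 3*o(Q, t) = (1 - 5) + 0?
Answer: 1972/3 ≈ 657.33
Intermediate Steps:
o(Q, t) = -4/3 (o(Q, t) = ((1 - 5) + 0)/3 = (-4 + 0)/3 = (⅓)*(-4) = -4/3)
y(k) = 9 - 2*k
(3*8 + o(-10, 8))*y(-10) = (3*8 - 4/3)*(9 - 2*(-10)) = (24 - 4/3)*(9 + 20) = (68/3)*29 = 1972/3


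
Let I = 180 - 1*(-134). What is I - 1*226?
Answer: 88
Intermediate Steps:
I = 314 (I = 180 + 134 = 314)
I - 1*226 = 314 - 1*226 = 314 - 226 = 88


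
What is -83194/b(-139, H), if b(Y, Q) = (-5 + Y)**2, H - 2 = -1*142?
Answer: -41597/10368 ≈ -4.0121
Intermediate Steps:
H = -140 (H = 2 - 1*142 = 2 - 142 = -140)
-83194/b(-139, H) = -83194/(-5 - 139)**2 = -83194/((-144)**2) = -83194/20736 = -83194*1/20736 = -41597/10368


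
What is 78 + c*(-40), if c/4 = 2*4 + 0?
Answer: -1202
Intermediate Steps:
c = 32 (c = 4*(2*4 + 0) = 4*(8 + 0) = 4*8 = 32)
78 + c*(-40) = 78 + 32*(-40) = 78 - 1280 = -1202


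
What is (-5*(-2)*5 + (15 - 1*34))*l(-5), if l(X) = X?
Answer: -155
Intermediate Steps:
(-5*(-2)*5 + (15 - 1*34))*l(-5) = (-5*(-2)*5 + (15 - 1*34))*(-5) = (10*5 + (15 - 34))*(-5) = (50 - 19)*(-5) = 31*(-5) = -155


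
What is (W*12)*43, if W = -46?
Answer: -23736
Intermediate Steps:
(W*12)*43 = -46*12*43 = -552*43 = -23736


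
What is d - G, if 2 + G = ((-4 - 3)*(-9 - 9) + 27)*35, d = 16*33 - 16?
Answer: -4841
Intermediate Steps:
d = 512 (d = 528 - 16 = 512)
G = 5353 (G = -2 + ((-4 - 3)*(-9 - 9) + 27)*35 = -2 + (-7*(-18) + 27)*35 = -2 + (126 + 27)*35 = -2 + 153*35 = -2 + 5355 = 5353)
d - G = 512 - 1*5353 = 512 - 5353 = -4841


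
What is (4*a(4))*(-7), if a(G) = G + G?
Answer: -224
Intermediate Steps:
a(G) = 2*G
(4*a(4))*(-7) = (4*(2*4))*(-7) = (4*8)*(-7) = 32*(-7) = -224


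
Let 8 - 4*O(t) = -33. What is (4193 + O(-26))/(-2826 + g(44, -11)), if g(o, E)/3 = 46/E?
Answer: -184943/124896 ≈ -1.4808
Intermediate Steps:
g(o, E) = 138/E (g(o, E) = 3*(46/E) = 138/E)
O(t) = 41/4 (O(t) = 2 - 1/4*(-33) = 2 + 33/4 = 41/4)
(4193 + O(-26))/(-2826 + g(44, -11)) = (4193 + 41/4)/(-2826 + 138/(-11)) = 16813/(4*(-2826 + 138*(-1/11))) = 16813/(4*(-2826 - 138/11)) = 16813/(4*(-31224/11)) = (16813/4)*(-11/31224) = -184943/124896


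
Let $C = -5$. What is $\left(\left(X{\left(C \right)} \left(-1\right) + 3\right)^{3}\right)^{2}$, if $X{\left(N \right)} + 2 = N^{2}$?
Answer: $64000000$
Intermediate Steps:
$X{\left(N \right)} = -2 + N^{2}$
$\left(\left(X{\left(C \right)} \left(-1\right) + 3\right)^{3}\right)^{2} = \left(\left(\left(-2 + \left(-5\right)^{2}\right) \left(-1\right) + 3\right)^{3}\right)^{2} = \left(\left(\left(-2 + 25\right) \left(-1\right) + 3\right)^{3}\right)^{2} = \left(\left(23 \left(-1\right) + 3\right)^{3}\right)^{2} = \left(\left(-23 + 3\right)^{3}\right)^{2} = \left(\left(-20\right)^{3}\right)^{2} = \left(-8000\right)^{2} = 64000000$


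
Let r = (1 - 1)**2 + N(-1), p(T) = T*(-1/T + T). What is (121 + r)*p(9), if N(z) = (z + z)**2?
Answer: 10000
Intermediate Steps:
N(z) = 4*z**2 (N(z) = (2*z)**2 = 4*z**2)
p(T) = T*(T - 1/T)
r = 4 (r = (1 - 1)**2 + 4*(-1)**2 = 0**2 + 4*1 = 0 + 4 = 4)
(121 + r)*p(9) = (121 + 4)*(-1 + 9**2) = 125*(-1 + 81) = 125*80 = 10000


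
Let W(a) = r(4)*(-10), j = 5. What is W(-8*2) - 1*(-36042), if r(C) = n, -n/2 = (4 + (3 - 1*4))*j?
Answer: 36342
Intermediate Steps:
n = -30 (n = -2*(4 + (3 - 1*4))*5 = -2*(4 + (3 - 4))*5 = -2*(4 - 1)*5 = -6*5 = -2*15 = -30)
r(C) = -30
W(a) = 300 (W(a) = -30*(-10) = 300)
W(-8*2) - 1*(-36042) = 300 - 1*(-36042) = 300 + 36042 = 36342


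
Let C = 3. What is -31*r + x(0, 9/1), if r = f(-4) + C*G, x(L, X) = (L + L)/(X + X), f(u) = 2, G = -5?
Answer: 403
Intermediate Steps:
x(L, X) = L/X (x(L, X) = (2*L)/((2*X)) = (2*L)*(1/(2*X)) = L/X)
r = -13 (r = 2 + 3*(-5) = 2 - 15 = -13)
-31*r + x(0, 9/1) = -31*(-13) + 0/((9/1)) = 403 + 0/((9*1)) = 403 + 0/9 = 403 + 0*(⅑) = 403 + 0 = 403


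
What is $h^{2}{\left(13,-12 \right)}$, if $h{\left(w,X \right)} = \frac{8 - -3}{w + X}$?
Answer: $121$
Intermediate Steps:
$h{\left(w,X \right)} = \frac{11}{X + w}$ ($h{\left(w,X \right)} = \frac{8 + 3}{X + w} = \frac{11}{X + w}$)
$h^{2}{\left(13,-12 \right)} = \left(\frac{11}{-12 + 13}\right)^{2} = \left(\frac{11}{1}\right)^{2} = \left(11 \cdot 1\right)^{2} = 11^{2} = 121$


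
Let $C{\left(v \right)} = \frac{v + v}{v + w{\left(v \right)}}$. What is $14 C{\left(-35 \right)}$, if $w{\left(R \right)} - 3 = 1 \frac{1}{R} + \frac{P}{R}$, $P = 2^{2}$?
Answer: $\frac{1372}{45} \approx 30.489$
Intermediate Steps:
$P = 4$
$w{\left(R \right)} = 3 + \frac{5}{R}$ ($w{\left(R \right)} = 3 + \left(1 \frac{1}{R} + \frac{4}{R}\right) = 3 + \left(\frac{1}{R} + \frac{4}{R}\right) = 3 + \frac{5}{R}$)
$C{\left(v \right)} = \frac{2 v}{3 + v + \frac{5}{v}}$ ($C{\left(v \right)} = \frac{v + v}{v + \left(3 + \frac{5}{v}\right)} = \frac{2 v}{3 + v + \frac{5}{v}}$)
$14 C{\left(-35 \right)} = 14 \frac{2 \left(-35\right)^{2}}{5 + \left(-35\right)^{2} + 3 \left(-35\right)} = 14 \cdot 2 \cdot 1225 \frac{1}{5 + 1225 - 105} = 14 \cdot 2 \cdot 1225 \cdot \frac{1}{1125} = 14 \cdot \frac{98}{45} = \frac{1372}{45}$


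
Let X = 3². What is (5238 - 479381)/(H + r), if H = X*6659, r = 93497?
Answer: -474143/153428 ≈ -3.0903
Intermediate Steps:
X = 9
H = 59931 (H = 9*6659 = 59931)
(5238 - 479381)/(H + r) = (5238 - 479381)/(59931 + 93497) = -474143/153428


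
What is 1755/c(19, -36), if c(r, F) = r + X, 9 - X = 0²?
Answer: 1755/28 ≈ 62.679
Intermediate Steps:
X = 9 (X = 9 - 1*0² = 9 - 1*0 = 9 + 0 = 9)
c(r, F) = 9 + r (c(r, F) = r + 9 = 9 + r)
1755/c(19, -36) = 1755/(9 + 19) = 1755/28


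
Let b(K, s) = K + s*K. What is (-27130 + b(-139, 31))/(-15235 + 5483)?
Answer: 15789/4876 ≈ 3.2381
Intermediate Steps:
b(K, s) = K + K*s
(-27130 + b(-139, 31))/(-15235 + 5483) = (-27130 - 139*(1 + 31))/(-15235 + 5483) = (-27130 - 139*32)/(-9752) = (-27130 - 4448)*(-1/9752) = -31578*(-1/9752) = 15789/4876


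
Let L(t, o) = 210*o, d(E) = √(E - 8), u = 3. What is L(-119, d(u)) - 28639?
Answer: -28639 + 210*I*√5 ≈ -28639.0 + 469.57*I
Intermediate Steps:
d(E) = √(-8 + E)
L(-119, d(u)) - 28639 = 210*√(-8 + 3) - 28639 = 210*√(-5) - 28639 = 210*(I*√5) - 28639 = 210*I*√5 - 28639 = -28639 + 210*I*√5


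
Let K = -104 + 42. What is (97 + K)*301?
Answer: 10535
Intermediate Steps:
K = -62
(97 + K)*301 = (97 - 62)*301 = 35*301 = 10535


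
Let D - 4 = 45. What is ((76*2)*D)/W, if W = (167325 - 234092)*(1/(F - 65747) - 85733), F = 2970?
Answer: 233781548/179672018103857 ≈ 1.3012e-6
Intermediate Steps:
D = 49 (D = 4 + 45 = 49)
W = 359344036207714/62777 (W = (167325 - 234092)*(1/(2970 - 65747) - 85733) = -66767*(1/(-62777) - 85733) = -66767*(-1/62777 - 85733) = -66767*(-5382060542/62777) = 359344036207714/62777 ≈ 5.7241e+9)
((76*2)*D)/W = ((76*2)*49)/(359344036207714/62777) = (152*49)*(62777/359344036207714) = 7448*(62777/359344036207714) = 233781548/179672018103857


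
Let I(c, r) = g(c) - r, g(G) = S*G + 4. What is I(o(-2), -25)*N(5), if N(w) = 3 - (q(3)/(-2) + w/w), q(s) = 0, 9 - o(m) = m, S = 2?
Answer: 102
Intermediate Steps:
o(m) = 9 - m
g(G) = 4 + 2*G (g(G) = 2*G + 4 = 4 + 2*G)
I(c, r) = 4 - r + 2*c (I(c, r) = (4 + 2*c) - r = 4 - r + 2*c)
N(w) = 2 (N(w) = 3 - (0/(-2) + w/w) = 3 - (0*(-½) + 1) = 3 - (0 + 1) = 3 - 1*1 = 3 - 1 = 2)
I(o(-2), -25)*N(5) = (4 - 1*(-25) + 2*(9 - 1*(-2)))*2 = (4 + 25 + 2*(9 + 2))*2 = (4 + 25 + 2*11)*2 = (4 + 25 + 22)*2 = 51*2 = 102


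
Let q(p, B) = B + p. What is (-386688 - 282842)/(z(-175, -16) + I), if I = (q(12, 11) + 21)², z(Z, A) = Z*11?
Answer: -669530/11 ≈ -60866.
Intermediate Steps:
z(Z, A) = 11*Z
I = 1936 (I = ((11 + 12) + 21)² = (23 + 21)² = 44² = 1936)
(-386688 - 282842)/(z(-175, -16) + I) = (-386688 - 282842)/(11*(-175) + 1936) = -669530/(-1925 + 1936) = -669530/11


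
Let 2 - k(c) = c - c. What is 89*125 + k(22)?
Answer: 11127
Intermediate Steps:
k(c) = 2 (k(c) = 2 - (c - c) = 2 - 1*0 = 2 + 0 = 2)
89*125 + k(22) = 89*125 + 2 = 11125 + 2 = 11127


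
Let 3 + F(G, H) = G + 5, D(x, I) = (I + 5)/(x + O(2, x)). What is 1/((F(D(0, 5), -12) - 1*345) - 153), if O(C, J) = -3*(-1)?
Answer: -3/1478 ≈ -0.0020298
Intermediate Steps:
O(C, J) = 3
D(x, I) = (5 + I)/(3 + x) (D(x, I) = (I + 5)/(x + 3) = (5 + I)/(3 + x))
F(G, H) = 2 + G (F(G, H) = -3 + (G + 5) = -3 + (5 + G) = 2 + G)
1/((F(D(0, 5), -12) - 1*345) - 153) = 1/(((2 + (5 + 5)/(3 + 0)) - 1*345) - 153) = 1/(((2 + 10/3) - 345) - 153) = 1/((16/3 - 345) - 153) = 1/(-1019/3 - 153) = 1/(-1478/3) = -3/1478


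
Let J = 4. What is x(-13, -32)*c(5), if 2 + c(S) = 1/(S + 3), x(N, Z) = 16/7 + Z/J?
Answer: 75/7 ≈ 10.714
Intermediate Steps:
x(N, Z) = 16/7 + Z/4
c(S) = -2 + 1/(3 + S) (c(S) = -2 + 1/(S + 3) = -2 + 1/(3 + S))
x(-13, -32)*c(5) = (16/7 + (1/4)*(-32))*((-5 - 2*5)/(3 + 5)) = (16/7 - 8)*((-5 - 10)/8) = -5*(-15)/7 = -40/7*(-15/8) = 75/7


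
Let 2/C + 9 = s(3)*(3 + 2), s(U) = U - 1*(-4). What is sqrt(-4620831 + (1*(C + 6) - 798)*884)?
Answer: I*sqrt(5320891) ≈ 2306.7*I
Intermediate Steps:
s(U) = 4 + U (s(U) = U + 4 = 4 + U)
C = 1/13 (C = 2/(-9 + (4 + 3)*(3 + 2)) = 2/(-9 + 7*5) = 2/(-9 + 35) = 2/26 = 2*(1/26) = 1/13 ≈ 0.076923)
sqrt(-4620831 + (1*(C + 6) - 798)*884) = sqrt(-4620831 + (1*(1/13 + 6) - 798)*884) = sqrt(-4620831 + (1*(79/13) - 798)*884) = sqrt(-4620831 + (79/13 - 798)*884) = sqrt(-4620831 - 10295/13*884) = sqrt(-4620831 - 700060) = sqrt(-5320891) = I*sqrt(5320891)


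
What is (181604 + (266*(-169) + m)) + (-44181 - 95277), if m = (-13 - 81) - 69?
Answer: -2971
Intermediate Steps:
m = -163 (m = -94 - 69 = -163)
(181604 + (266*(-169) + m)) + (-44181 - 95277) = (181604 + (266*(-169) - 163)) + (-44181 - 95277) = (181604 + (-44954 - 163)) - 139458 = (181604 - 45117) - 139458 = 136487 - 139458 = -2971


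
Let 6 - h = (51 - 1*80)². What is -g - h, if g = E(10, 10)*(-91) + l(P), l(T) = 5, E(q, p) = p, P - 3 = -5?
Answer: 1740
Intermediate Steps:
P = -2 (P = 3 - 5 = -2)
g = -905 (g = 10*(-91) + 5 = -910 + 5 = -905)
h = -835 (h = 6 - (51 - 1*80)² = 6 - (51 - 80)² = 6 - 1*(-29)² = 6 - 1*841 = 6 - 841 = -835)
-g - h = -1*(-905) - 1*(-835) = 905 + 835 = 1740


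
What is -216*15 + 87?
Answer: -3153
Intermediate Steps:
-216*15 + 87 = -3240 + 87 = -3153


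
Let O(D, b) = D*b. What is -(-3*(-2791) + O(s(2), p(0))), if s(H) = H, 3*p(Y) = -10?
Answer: -25099/3 ≈ -8366.3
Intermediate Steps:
p(Y) = -10/3 (p(Y) = (⅓)*(-10) = -10/3)
-(-3*(-2791) + O(s(2), p(0))) = -(-3*(-2791) + 2*(-10/3)) = -(8373 - 20/3) = -1*25099/3 = -25099/3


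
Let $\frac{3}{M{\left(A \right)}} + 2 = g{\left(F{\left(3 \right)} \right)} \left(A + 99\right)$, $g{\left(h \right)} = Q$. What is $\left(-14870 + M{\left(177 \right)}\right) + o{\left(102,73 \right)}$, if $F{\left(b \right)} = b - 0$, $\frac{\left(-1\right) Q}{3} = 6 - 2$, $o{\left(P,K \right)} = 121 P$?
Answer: $- \frac{8377795}{3314} \approx -2528.0$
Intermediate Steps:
$Q = -12$ ($Q = - 3 \left(6 - 2\right) = \left(-3\right) 4 = -12$)
$F{\left(b \right)} = b$ ($F{\left(b \right)} = b + 0 = b$)
$g{\left(h \right)} = -12$
$M{\left(A \right)} = \frac{3}{-1190 - 12 A}$ ($M{\left(A \right)} = \frac{3}{-2 - 12 \left(A + 99\right)} = \frac{3}{-2 - 12 \left(99 + A\right)} = \frac{3}{-2 - \left(1188 + 12 A\right)} = \frac{3}{-1190 - 12 A}$)
$\left(-14870 + M{\left(177 \right)}\right) + o{\left(102,73 \right)} = \left(-14870 + \frac{3}{2 \left(-595 - 1062\right)}\right) + 121 \cdot 102 = \left(-14870 + \frac{3}{2 \left(-595 - 1062\right)}\right) + 12342 = \left(-14870 + \frac{3}{2 \left(-1657\right)}\right) + 12342 = \left(-14870 + \frac{3}{2} \left(- \frac{1}{1657}\right)\right) + 12342 = \left(-14870 - \frac{3}{3314}\right) + 12342 = - \frac{49279183}{3314} + 12342 = - \frac{8377795}{3314}$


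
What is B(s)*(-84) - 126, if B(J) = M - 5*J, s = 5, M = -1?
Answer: 2058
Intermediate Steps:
B(J) = -1 - 5*J
B(s)*(-84) - 126 = (-1 - 5*5)*(-84) - 126 = (-1 - 25)*(-84) - 126 = -26*(-84) - 126 = 2184 - 126 = 2058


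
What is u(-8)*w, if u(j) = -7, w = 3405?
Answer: -23835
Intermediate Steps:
u(-8)*w = -7*3405 = -23835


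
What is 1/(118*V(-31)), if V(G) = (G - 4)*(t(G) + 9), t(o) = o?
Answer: 1/90860 ≈ 1.1006e-5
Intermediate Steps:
V(G) = (-4 + G)*(9 + G) (V(G) = (G - 4)*(G + 9) = (-4 + G)*(9 + G))
1/(118*V(-31)) = 1/(118*(-36 + (-31)² + 5*(-31))) = 1/(118*(-36 + 961 - 155)) = (1/118)/770 = (1/118)*(1/770) = 1/90860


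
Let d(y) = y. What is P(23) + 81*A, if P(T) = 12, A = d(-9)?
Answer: -717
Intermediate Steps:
A = -9
P(23) + 81*A = 12 + 81*(-9) = 12 - 729 = -717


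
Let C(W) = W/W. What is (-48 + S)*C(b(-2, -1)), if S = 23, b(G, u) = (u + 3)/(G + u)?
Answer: -25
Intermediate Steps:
b(G, u) = (3 + u)/(G + u)
C(W) = 1
(-48 + S)*C(b(-2, -1)) = (-48 + 23)*1 = -25*1 = -25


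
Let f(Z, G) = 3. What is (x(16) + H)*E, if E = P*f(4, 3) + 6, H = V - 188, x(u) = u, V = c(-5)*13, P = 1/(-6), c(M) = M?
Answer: -2607/2 ≈ -1303.5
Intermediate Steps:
P = -1/6 ≈ -0.16667
V = -65 (V = -5*13 = -65)
H = -253 (H = -65 - 188 = -253)
E = 11/2 (E = -1/6*3 + 6 = -1/2 + 6 = 11/2 ≈ 5.5000)
(x(16) + H)*E = (16 - 253)*(11/2) = -237*11/2 = -2607/2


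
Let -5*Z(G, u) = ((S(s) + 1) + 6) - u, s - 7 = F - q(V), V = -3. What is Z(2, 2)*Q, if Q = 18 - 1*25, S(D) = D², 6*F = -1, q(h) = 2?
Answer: 7147/180 ≈ 39.706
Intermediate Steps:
F = -⅙ (F = (⅙)*(-1) = -⅙ ≈ -0.16667)
s = 29/6 (s = 7 + (-⅙ - 1*2) = 7 + (-⅙ - 2) = 7 - 13/6 = 29/6 ≈ 4.8333)
Q = -7 (Q = 18 - 25 = -7)
Z(G, u) = -1093/180 + u/5 (Z(G, u) = -((((29/6)² + 1) + 6) - u)/5 = -(((841/36 + 1) + 6) - u)/5 = -((877/36 + 6) - u)/5 = -(1093/36 - u)/5 = -1093/180 + u/5)
Z(2, 2)*Q = (-1093/180 + (⅕)*2)*(-7) = (-1093/180 + ⅖)*(-7) = -1021/180*(-7) = 7147/180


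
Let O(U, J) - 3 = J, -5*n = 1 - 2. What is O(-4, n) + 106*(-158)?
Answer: -83724/5 ≈ -16745.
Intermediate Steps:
n = ⅕ (n = -(1 - 2)/5 = -⅕*(-1) = ⅕ ≈ 0.20000)
O(U, J) = 3 + J
O(-4, n) + 106*(-158) = (3 + ⅕) + 106*(-158) = 16/5 - 16748 = -83724/5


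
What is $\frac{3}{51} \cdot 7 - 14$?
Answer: $- \frac{231}{17} \approx -13.588$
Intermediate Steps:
$\frac{3}{51} \cdot 7 - 14 = 3 \cdot \frac{1}{51} \cdot 7 - 14 = \frac{1}{17} \cdot 7 - 14 = \frac{7}{17} - 14 = - \frac{231}{17}$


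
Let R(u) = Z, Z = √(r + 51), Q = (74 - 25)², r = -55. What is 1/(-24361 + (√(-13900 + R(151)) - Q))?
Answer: 1/(-26762 + √2*√(-6950 + I)) ≈ -3.7366e-5 - 1.646e-7*I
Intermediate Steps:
Q = 2401 (Q = 49² = 2401)
Z = 2*I (Z = √(-55 + 51) = √(-4) = 2*I ≈ 2.0*I)
R(u) = 2*I
1/(-24361 + (√(-13900 + R(151)) - Q)) = 1/(-24361 + (√(-13900 + 2*I) - 1*2401)) = 1/(-24361 + (√(-13900 + 2*I) - 2401)) = 1/(-24361 + (-2401 + √(-13900 + 2*I))) = 1/(-26762 + √(-13900 + 2*I))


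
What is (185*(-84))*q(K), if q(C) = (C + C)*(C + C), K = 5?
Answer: -1554000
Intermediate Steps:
q(C) = 4*C² (q(C) = (2*C)*(2*C) = 4*C²)
(185*(-84))*q(K) = (185*(-84))*(4*5²) = -62160*25 = -15540*100 = -1554000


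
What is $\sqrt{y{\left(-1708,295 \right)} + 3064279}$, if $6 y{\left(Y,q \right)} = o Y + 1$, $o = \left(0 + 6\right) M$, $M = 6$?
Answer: $\frac{7 \sqrt{2243778}}{6} \approx 1747.6$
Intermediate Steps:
$o = 36$ ($o = \left(0 + 6\right) 6 = 6 \cdot 6 = 36$)
$y{\left(Y,q \right)} = \frac{1}{6} + 6 Y$ ($y{\left(Y,q \right)} = \frac{36 Y + 1}{6} = \frac{1 + 36 Y}{6} = \frac{1}{6} + 6 Y$)
$\sqrt{y{\left(-1708,295 \right)} + 3064279} = \sqrt{\left(\frac{1}{6} + 6 \left(-1708\right)\right) + 3064279} = \sqrt{\left(\frac{1}{6} - 10248\right) + 3064279} = \sqrt{- \frac{61487}{6} + 3064279} = \sqrt{\frac{18324187}{6}} = \frac{7 \sqrt{2243778}}{6}$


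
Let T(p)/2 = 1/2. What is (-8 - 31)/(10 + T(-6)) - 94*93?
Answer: -96201/11 ≈ -8745.5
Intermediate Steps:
T(p) = 1 (T(p) = 2/2 = 2*(½) = 1)
(-8 - 31)/(10 + T(-6)) - 94*93 = (-8 - 31)/(10 + 1) - 94*93 = -39/11 - 8742 = -96201/11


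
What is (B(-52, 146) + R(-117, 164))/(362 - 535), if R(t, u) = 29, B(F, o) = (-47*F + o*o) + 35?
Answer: -23824/173 ≈ -137.71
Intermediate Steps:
B(F, o) = 35 + o**2 - 47*F (B(F, o) = (-47*F + o**2) + 35 = (o**2 - 47*F) + 35 = 35 + o**2 - 47*F)
(B(-52, 146) + R(-117, 164))/(362 - 535) = ((35 + 146**2 - 47*(-52)) + 29)/(362 - 535) = ((35 + 21316 + 2444) + 29)/(-173) = (23795 + 29)*(-1/173) = 23824*(-1/173) = -23824/173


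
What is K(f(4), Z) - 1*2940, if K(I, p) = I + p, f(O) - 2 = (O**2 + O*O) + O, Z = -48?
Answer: -2950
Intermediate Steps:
f(O) = 2 + O + 2*O**2 (f(O) = 2 + ((O**2 + O*O) + O) = 2 + ((O**2 + O**2) + O) = 2 + (2*O**2 + O) = 2 + (O + 2*O**2) = 2 + O + 2*O**2)
K(f(4), Z) - 1*2940 = ((2 + 4 + 2*4**2) - 48) - 1*2940 = ((2 + 4 + 2*16) - 48) - 2940 = ((2 + 4 + 32) - 48) - 2940 = (38 - 48) - 2940 = -10 - 2940 = -2950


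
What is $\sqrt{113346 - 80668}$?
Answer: $\sqrt{32678} \approx 180.77$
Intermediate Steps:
$\sqrt{113346 - 80668} = \sqrt{32678}$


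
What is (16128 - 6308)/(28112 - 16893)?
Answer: 9820/11219 ≈ 0.87530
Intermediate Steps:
(16128 - 6308)/(28112 - 16893) = 9820/11219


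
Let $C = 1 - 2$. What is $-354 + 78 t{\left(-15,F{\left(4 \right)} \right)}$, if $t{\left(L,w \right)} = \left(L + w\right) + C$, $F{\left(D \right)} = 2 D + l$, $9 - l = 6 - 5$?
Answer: $-354$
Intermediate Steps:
$l = 8$ ($l = 9 - \left(6 - 5\right) = 9 - 1 = 8$)
$F{\left(D \right)} = 8 + 2 D$ ($F{\left(D \right)} = 2 D + 8 = 8 + 2 D$)
$C = -1$
$t{\left(L,w \right)} = -1 + L + w$ ($t{\left(L,w \right)} = \left(L + w\right) - 1 = -1 + L + w$)
$-354 + 78 t{\left(-15,F{\left(4 \right)} \right)} = -354 + 78 \left(-1 - 15 + \left(8 + 2 \cdot 4\right)\right) = -354 + 78 \left(-1 - 15 + \left(8 + 8\right)\right) = -354 + 78 \left(-1 - 15 + 16\right) = -354 + 78 \cdot 0 = -354 + 0 = -354$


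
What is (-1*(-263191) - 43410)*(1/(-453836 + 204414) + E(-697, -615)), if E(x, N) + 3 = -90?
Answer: -5098094361907/249422 ≈ -2.0440e+7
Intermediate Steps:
E(x, N) = -93 (E(x, N) = -3 - 90 = -93)
(-1*(-263191) - 43410)*(1/(-453836 + 204414) + E(-697, -615)) = (-1*(-263191) - 43410)*(1/(-453836 + 204414) - 93) = (263191 - 43410)*(1/(-249422) - 93) = 219781*(-1/249422 - 93) = 219781*(-23196247/249422) = -5098094361907/249422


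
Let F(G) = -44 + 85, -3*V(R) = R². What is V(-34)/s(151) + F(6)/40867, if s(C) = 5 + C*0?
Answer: -47241637/613005 ≈ -77.066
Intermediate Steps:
V(R) = -R²/3
F(G) = 41
s(C) = 5 (s(C) = 5 + 0 = 5)
V(-34)/s(151) + F(6)/40867 = -⅓*(-34)²/5 + 41/40867 = -⅓*1156*(⅕) + 41*(1/40867) = -1156/3*⅕ + 41/40867 = -1156/15 + 41/40867 = -47241637/613005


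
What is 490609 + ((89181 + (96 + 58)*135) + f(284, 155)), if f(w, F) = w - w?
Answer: 600580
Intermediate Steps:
f(w, F) = 0
490609 + ((89181 + (96 + 58)*135) + f(284, 155)) = 490609 + ((89181 + (96 + 58)*135) + 0) = 490609 + ((89181 + 154*135) + 0) = 490609 + ((89181 + 20790) + 0) = 490609 + (109971 + 0) = 490609 + 109971 = 600580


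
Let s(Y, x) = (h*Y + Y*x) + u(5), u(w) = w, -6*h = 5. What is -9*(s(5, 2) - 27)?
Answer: 291/2 ≈ 145.50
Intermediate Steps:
h = -⅚ (h = -⅙*5 = -⅚ ≈ -0.83333)
s(Y, x) = 5 - 5*Y/6 + Y*x (s(Y, x) = (-5*Y/6 + Y*x) + 5 = 5 - 5*Y/6 + Y*x)
-9*(s(5, 2) - 27) = -9*((5 - ⅚*5 + 5*2) - 27) = -9*((5 - 25/6 + 10) - 27) = -9*(65/6 - 27) = -9*(-97/6) = 291/2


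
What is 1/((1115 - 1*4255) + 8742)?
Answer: 1/5602 ≈ 0.00017851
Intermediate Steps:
1/((1115 - 1*4255) + 8742) = 1/((1115 - 4255) + 8742) = 1/(-3140 + 8742) = 1/5602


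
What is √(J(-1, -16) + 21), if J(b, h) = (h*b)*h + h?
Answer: I*√251 ≈ 15.843*I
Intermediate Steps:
J(b, h) = h + b*h² (J(b, h) = (b*h)*h + h = b*h² + h = h + b*h²)
√(J(-1, -16) + 21) = √(-16*(1 - 1*(-16)) + 21) = √(-16*(1 + 16) + 21) = √(-16*17 + 21) = √(-272 + 21) = √(-251) = I*√251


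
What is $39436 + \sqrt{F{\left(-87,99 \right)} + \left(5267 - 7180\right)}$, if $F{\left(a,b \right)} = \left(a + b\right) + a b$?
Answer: $39436 + i \sqrt{10514} \approx 39436.0 + 102.54 i$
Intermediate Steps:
$F{\left(a,b \right)} = a + b + a b$
$39436 + \sqrt{F{\left(-87,99 \right)} + \left(5267 - 7180\right)} = 39436 + \sqrt{\left(-87 + 99 - 8613\right) + \left(5267 - 7180\right)} = 39436 + \sqrt{-8601 - 1913} = 39436 + \sqrt{-10514} = 39436 + i \sqrt{10514}$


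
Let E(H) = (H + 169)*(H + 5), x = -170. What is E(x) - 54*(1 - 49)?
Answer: 2757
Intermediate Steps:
E(H) = (5 + H)*(169 + H) (E(H) = (169 + H)*(5 + H) = (5 + H)*(169 + H))
E(x) - 54*(1 - 49) = (845 + (-170)**2 + 174*(-170)) - 54*(1 - 49) = (845 + 28900 - 29580) - 54*(-48) = 165 + 2592 = 2757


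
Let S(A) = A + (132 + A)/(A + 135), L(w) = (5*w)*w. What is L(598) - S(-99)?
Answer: 21457417/12 ≈ 1.7881e+6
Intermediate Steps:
L(w) = 5*w²
S(A) = A + (132 + A)/(135 + A)
L(598) - S(-99) = 5*598² - (132 + (-99)² + 136*(-99))/(135 - 99) = 5*357604 - (132 + 9801 - 13464)/36 = 1788020 - (-3531)/36 = 1788020 - 1*(-1177/12) = 1788020 + 1177/12 = 21457417/12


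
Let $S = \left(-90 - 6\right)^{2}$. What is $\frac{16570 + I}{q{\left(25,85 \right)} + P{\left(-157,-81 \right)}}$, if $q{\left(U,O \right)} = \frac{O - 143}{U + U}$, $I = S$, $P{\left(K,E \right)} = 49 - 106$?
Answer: $- \frac{322325}{727} \approx -443.36$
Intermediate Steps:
$P{\left(K,E \right)} = -57$
$S = 9216$ ($S = \left(-96\right)^{2} = 9216$)
$I = 9216$
$q{\left(U,O \right)} = \frac{-143 + O}{2 U}$
$\frac{16570 + I}{q{\left(25,85 \right)} + P{\left(-157,-81 \right)}} = \frac{16570 + 9216}{\frac{-143 + 85}{2 \cdot 25} - 57} = \frac{25786}{\frac{1}{2} \cdot \frac{1}{25} \left(-58\right) - 57} = \frac{25786}{- \frac{29}{25} - 57} = \frac{25786}{- \frac{1454}{25}} = 25786 \left(- \frac{25}{1454}\right) = - \frac{322325}{727}$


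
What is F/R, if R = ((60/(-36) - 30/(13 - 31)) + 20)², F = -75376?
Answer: -4711/25 ≈ -188.44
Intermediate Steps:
R = 400 (R = ((60*(-1/36) - 30/(-18)) + 20)² = ((-5/3 - 30*(-1/18)) + 20)² = ((-5/3 + 5/3) + 20)² = (0 + 20)² = 20² = 400)
F/R = -75376/400 = -75376*1/400 = -4711/25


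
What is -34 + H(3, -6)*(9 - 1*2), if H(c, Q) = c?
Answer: -13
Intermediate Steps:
-34 + H(3, -6)*(9 - 1*2) = -34 + 3*(9 - 1*2) = -34 + 3*(9 - 2) = -34 + 3*7 = -34 + 21 = -13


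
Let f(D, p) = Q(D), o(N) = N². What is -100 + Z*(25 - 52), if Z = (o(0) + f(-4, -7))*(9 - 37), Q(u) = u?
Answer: -3124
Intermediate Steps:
f(D, p) = D
Z = 112 (Z = (0² - 4)*(9 - 37) = (0 - 4)*(-28) = -4*(-28) = 112)
-100 + Z*(25 - 52) = -100 + 112*(25 - 52) = -100 + 112*(-27) = -100 - 3024 = -3124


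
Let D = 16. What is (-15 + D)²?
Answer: 1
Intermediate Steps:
(-15 + D)² = (-15 + 16)² = 1² = 1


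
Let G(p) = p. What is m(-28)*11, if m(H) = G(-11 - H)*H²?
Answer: 146608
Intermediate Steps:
m(H) = H²*(-11 - H) (m(H) = (-11 - H)*H² = H²*(-11 - H))
m(-28)*11 = ((-28)²*(-11 - 1*(-28)))*11 = (784*(-11 + 28))*11 = (784*17)*11 = 13328*11 = 146608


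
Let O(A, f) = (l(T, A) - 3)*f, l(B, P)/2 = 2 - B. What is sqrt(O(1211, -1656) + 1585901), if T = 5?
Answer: sqrt(1600805) ≈ 1265.2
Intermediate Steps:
l(B, P) = 4 - 2*B (l(B, P) = 2*(2 - B) = 4 - 2*B)
O(A, f) = -9*f (O(A, f) = ((4 - 2*5) - 3)*f = ((4 - 10) - 3)*f = (-6 - 3)*f = -9*f)
sqrt(O(1211, -1656) + 1585901) = sqrt(-9*(-1656) + 1585901) = sqrt(14904 + 1585901) = sqrt(1600805)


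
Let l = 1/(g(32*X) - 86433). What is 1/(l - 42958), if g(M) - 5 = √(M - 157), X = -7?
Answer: -320887649799698/13784691663808200709 + I*√381/13784691663808200709 ≈ -2.3279e-5 + 1.416e-18*I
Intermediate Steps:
g(M) = 5 + √(-157 + M) (g(M) = 5 + √(M - 157) = 5 + √(-157 + M))
l = 1/(-86428 + I*√381) (l = 1/((5 + √(-157 + 32*(-7))) - 86433) = 1/((5 + √(-157 - 224)) - 86433) = 1/((5 + √(-381)) - 86433) = 1/((5 + I*√381) - 86433) = 1/(-86428 + I*√381) ≈ -1.157e-5 - 2.61e-9*I)
1/(l - 42958) = 1/((-86428/7469799565 - I*√381/7469799565) - 42958) = 1/(-320887649799698/7469799565 - I*√381/7469799565)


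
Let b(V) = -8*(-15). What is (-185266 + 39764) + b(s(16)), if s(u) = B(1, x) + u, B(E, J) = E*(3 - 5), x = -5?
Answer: -145382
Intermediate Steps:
B(E, J) = -2*E (B(E, J) = E*(-2) = -2*E)
s(u) = -2 + u (s(u) = -2*1 + u = -2 + u)
b(V) = 120
(-185266 + 39764) + b(s(16)) = (-185266 + 39764) + 120 = -145502 + 120 = -145382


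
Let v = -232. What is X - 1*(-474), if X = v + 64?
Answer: 306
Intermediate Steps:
X = -168 (X = -232 + 64 = -168)
X - 1*(-474) = -168 - 1*(-474) = -168 + 474 = 306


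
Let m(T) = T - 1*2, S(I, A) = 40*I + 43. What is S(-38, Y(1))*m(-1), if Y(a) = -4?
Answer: 4431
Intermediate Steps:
S(I, A) = 43 + 40*I
m(T) = -2 + T (m(T) = T - 2 = -2 + T)
S(-38, Y(1))*m(-1) = (43 + 40*(-38))*(-2 - 1) = (43 - 1520)*(-3) = -1477*(-3) = 4431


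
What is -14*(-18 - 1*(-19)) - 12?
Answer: -26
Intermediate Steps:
-14*(-18 - 1*(-19)) - 12 = -14*(-18 + 19) - 12 = -14*1 - 12 = -14 - 12 = -26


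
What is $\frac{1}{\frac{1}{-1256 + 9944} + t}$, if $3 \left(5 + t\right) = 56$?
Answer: $\frac{2896}{39579} \approx 0.07317$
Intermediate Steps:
$t = \frac{41}{3}$ ($t = -5 + \frac{1}{3} \cdot 56 = -5 + \frac{56}{3} = \frac{41}{3} \approx 13.667$)
$\frac{1}{\frac{1}{-1256 + 9944} + t} = \frac{1}{\frac{1}{-1256 + 9944} + \frac{41}{3}} = \frac{1}{\frac{1}{8688} + \frac{41}{3}} = \frac{1}{\frac{39579}{2896}} = \frac{2896}{39579}$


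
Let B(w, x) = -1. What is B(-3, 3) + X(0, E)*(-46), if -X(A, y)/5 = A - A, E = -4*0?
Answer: -1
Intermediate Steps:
E = 0
X(A, y) = 0 (X(A, y) = -5*(A - A) = -5*0 = 0)
B(-3, 3) + X(0, E)*(-46) = -1 + 0*(-46) = -1 + 0 = -1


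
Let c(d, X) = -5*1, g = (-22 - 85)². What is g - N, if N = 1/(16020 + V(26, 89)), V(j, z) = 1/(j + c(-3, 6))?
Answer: 3851684008/336421 ≈ 11449.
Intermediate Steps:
g = 11449 (g = (-107)² = 11449)
c(d, X) = -5
V(j, z) = 1/(-5 + j) (V(j, z) = 1/(j - 5) = 1/(-5 + j))
N = 21/336421 (N = 1/(16020 + 1/(-5 + 26)) = 1/(16020 + 1/21) = 1/(336421/21) = 21/336421 ≈ 6.2422e-5)
g - N = 11449 - 1*21/336421 = 11449 - 21/336421 = 3851684008/336421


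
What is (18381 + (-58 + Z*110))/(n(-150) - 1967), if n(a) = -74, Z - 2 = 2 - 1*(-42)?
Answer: -23383/2041 ≈ -11.457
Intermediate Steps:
Z = 46 (Z = 2 + (2 - 1*(-42)) = 2 + (2 + 42) = 2 + 44 = 46)
(18381 + (-58 + Z*110))/(n(-150) - 1967) = (18381 + (-58 + 46*110))/(-74 - 1967) = (18381 + (-58 + 5060))/(-2041) = (18381 + 5002)*(-1/2041) = 23383*(-1/2041) = -23383/2041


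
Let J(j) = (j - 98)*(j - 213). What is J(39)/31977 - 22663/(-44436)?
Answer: 43736101/52627036 ≈ 0.83106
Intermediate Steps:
J(j) = (-213 + j)*(-98 + j) (J(j) = (-98 + j)*(-213 + j) = (-213 + j)*(-98 + j))
J(39)/31977 - 22663/(-44436) = (20874 + 39² - 311*39)/31977 - 22663/(-44436) = (20874 + 1521 - 12129)*(1/31977) - 22663*(-1/44436) = 10266*(1/31977) + 22663/44436 = 3422/10659 + 22663/44436 = 43736101/52627036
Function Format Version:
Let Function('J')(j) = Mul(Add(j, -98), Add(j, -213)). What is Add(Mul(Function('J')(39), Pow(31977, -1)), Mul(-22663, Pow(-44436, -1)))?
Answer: Rational(43736101, 52627036) ≈ 0.83106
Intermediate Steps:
Function('J')(j) = Mul(Add(-213, j), Add(-98, j)) (Function('J')(j) = Mul(Add(-98, j), Add(-213, j)) = Mul(Add(-213, j), Add(-98, j)))
Add(Mul(Function('J')(39), Pow(31977, -1)), Mul(-22663, Pow(-44436, -1))) = Add(Mul(Add(20874, Pow(39, 2), Mul(-311, 39)), Pow(31977, -1)), Mul(-22663, Pow(-44436, -1))) = Add(Mul(Add(20874, 1521, -12129), Rational(1, 31977)), Mul(-22663, Rational(-1, 44436))) = Add(Mul(10266, Rational(1, 31977)), Rational(22663, 44436)) = Add(Rational(3422, 10659), Rational(22663, 44436)) = Rational(43736101, 52627036)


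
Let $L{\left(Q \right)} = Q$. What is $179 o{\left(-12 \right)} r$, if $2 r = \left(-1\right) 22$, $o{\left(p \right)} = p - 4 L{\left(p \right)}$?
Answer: $-70884$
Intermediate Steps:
$o{\left(p \right)} = - 3 p$ ($o{\left(p \right)} = p - 4 p = - 3 p$)
$r = -11$ ($r = \frac{\left(-1\right) 22}{2} = \frac{1}{2} \left(-22\right) = -11$)
$179 o{\left(-12 \right)} r = 179 \left(\left(-3\right) \left(-12\right)\right) \left(-11\right) = 179 \cdot 36 \left(-11\right) = 6444 \left(-11\right) = -70884$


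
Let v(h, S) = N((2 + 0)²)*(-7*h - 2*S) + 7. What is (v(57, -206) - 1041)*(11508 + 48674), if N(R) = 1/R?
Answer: -124065193/2 ≈ -6.2033e+7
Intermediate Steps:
N(R) = 1/R
v(h, S) = 7 - 7*h/4 - S/2 (v(h, S) = (-7*h - 2*S)/((2 + 0)²) + 7 = (-7*h - 2*S)/(2²) + 7 = (-7*h - 2*S)/4 + 7 = (-7*h/4 - S/2) + 7 = 7 - 7*h/4 - S/2)
(v(57, -206) - 1041)*(11508 + 48674) = ((7 - 7/4*57 - ½*(-206)) - 1041)*(11508 + 48674) = ((7 - 399/4 + 103) - 1041)*60182 = (41/4 - 1041)*60182 = -4123/4*60182 = -124065193/2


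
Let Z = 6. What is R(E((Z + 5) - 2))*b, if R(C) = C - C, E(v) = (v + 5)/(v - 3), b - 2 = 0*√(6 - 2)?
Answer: 0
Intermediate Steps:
b = 2 (b = 2 + 0*√(6 - 2) = 2 + 0*√4 = 2 + 0*2 = 2 + 0 = 2)
E(v) = (5 + v)/(-3 + v)
R(C) = 0
R(E((Z + 5) - 2))*b = 0*2 = 0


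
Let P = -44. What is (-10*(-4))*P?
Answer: -1760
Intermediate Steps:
(-10*(-4))*P = -10*(-4)*(-44) = 40*(-44) = -1760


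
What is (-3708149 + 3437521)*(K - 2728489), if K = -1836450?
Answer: 1235400311692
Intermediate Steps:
(-3708149 + 3437521)*(K - 2728489) = (-3708149 + 3437521)*(-1836450 - 2728489) = -270628*(-4564939) = 1235400311692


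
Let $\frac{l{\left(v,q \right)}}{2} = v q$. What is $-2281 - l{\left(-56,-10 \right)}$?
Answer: $-3401$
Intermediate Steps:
$l{\left(v,q \right)} = 2 q v$ ($l{\left(v,q \right)} = 2 v q = 2 q v$)
$-2281 - l{\left(-56,-10 \right)} = -2281 - 2 \left(-10\right) \left(-56\right) = -2281 - 1120 = -3401$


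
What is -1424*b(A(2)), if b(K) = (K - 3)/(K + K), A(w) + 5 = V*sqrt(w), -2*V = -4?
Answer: -22784/17 - 4272*sqrt(2)/17 ≈ -1695.6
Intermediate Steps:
V = 2 (V = -1/2*(-4) = 2)
A(w) = -5 + 2*sqrt(w)
b(K) = (-3 + K)/(2*K) (b(K) = (-3 + K)/((2*K)) = (-3 + K)*(1/(2*K)) = (-3 + K)/(2*K))
-1424*b(A(2)) = -712*(-3 + (-5 + 2*sqrt(2)))/(-5 + 2*sqrt(2)) = -712*(-8 + 2*sqrt(2))/(-5 + 2*sqrt(2))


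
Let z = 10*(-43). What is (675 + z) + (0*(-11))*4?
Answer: 245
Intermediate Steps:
z = -430
(675 + z) + (0*(-11))*4 = (675 - 430) + (0*(-11))*4 = 245 + 0*4 = 245 + 0 = 245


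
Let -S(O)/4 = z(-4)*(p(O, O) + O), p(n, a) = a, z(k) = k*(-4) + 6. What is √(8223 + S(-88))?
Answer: √23711 ≈ 153.98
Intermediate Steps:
z(k) = 6 - 4*k (z(k) = -4*k + 6 = 6 - 4*k)
S(O) = -176*O (S(O) = -4*(6 - 4*(-4))*(O + O) = -4*(6 + 16)*2*O = -88*2*O = -176*O)
√(8223 + S(-88)) = √(8223 - 176*(-88)) = √(8223 + 15488) = √23711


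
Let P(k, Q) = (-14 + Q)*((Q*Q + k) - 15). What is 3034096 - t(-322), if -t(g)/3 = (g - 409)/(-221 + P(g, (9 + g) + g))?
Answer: 793338834679361/261474533 ≈ 3.0341e+6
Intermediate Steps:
P(k, Q) = (-14 + Q)*(-15 + k + Q²) (P(k, Q) = (-14 + Q)*((Q² + k) - 15) = (-14 + Q)*((k + Q²) - 15) = (-14 + Q)*(-15 + k + Q²))
t(g) = -3*(-409 + g)/(-146 + (9 + 2*g)³ - 44*g - 14*(9 + 2*g)² + g*(9 + 2*g)) (t(g) = -3*(g - 409)/(-221 + (210 + ((9 + g) + g)³ - 15*((9 + g) + g) - 14*g - 14*((9 + g) + g)² + ((9 + g) + g)*g)) = -3*(-409 + g)/(-221 + (210 + (9 + 2*g)³ - 15*(9 + 2*g) - 14*g - 14*(9 + 2*g)² + (9 + 2*g)*g)) = -3*(-409 + g)/(-221 + (210 + (9 + 2*g)³ + (-135 - 30*g) - 14*g - 14*(9 + 2*g)² + g*(9 + 2*g))) = -3*(-409 + g)/(-221 + (75 + (9 + 2*g)³ - 44*g - 14*(9 + 2*g)² + g*(9 + 2*g))) = -3*(-409 + g)/(-146 + (9 + 2*g)³ - 44*g - 14*(9 + 2*g)² + g*(9 + 2*g)))
3034096 - t(-322) = 3034096 - 3*(409 - 1*(-322))/(-551 - 53*(-322) + 8*(-322)³ + 54*(-322)²) = 3034096 - 3*(409 + 322)/(-551 + 17066 + 8*(-33386248) + 54*103684) = 3034096 - 3*731/(-551 + 17066 - 267089984 + 5598936) = 3034096 - 3*731/(-261474533) = 3034096 - 3*(-1)*731/261474533 = 3034096 - 1*(-2193/261474533) = 3034096 + 2193/261474533 = 793338834679361/261474533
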